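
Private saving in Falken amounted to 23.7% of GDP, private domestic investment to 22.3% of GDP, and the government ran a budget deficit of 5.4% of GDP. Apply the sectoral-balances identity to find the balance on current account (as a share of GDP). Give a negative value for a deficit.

By the sectoral-balances identity, CA = (S_private - I) + (T - G).
Private balance = 23.7 - 22.3 = 1.4
Government balance (T - G) = -5.4
CA = 1.4 + (-5.4) = -4.0

-4.0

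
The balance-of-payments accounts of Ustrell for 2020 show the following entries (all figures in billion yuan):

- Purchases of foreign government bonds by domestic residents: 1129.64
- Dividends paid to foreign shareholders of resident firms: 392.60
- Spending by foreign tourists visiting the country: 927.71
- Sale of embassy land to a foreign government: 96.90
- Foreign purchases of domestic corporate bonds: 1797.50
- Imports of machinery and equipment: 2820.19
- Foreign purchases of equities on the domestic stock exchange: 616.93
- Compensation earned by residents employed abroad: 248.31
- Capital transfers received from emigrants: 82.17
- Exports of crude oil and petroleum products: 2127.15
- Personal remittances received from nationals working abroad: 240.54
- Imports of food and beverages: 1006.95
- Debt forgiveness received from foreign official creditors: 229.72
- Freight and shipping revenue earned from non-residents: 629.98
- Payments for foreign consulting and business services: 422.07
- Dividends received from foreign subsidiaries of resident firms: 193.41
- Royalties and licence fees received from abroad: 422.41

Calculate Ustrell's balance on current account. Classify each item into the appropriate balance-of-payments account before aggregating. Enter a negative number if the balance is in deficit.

147.70

Goods: 2127.15 - 2820.19 - 1006.95 = -1699.99
Services: 629.98 + 422.41 + 927.71 - 422.07 = 1558.03
Primary income: 193.41 - 392.60 + 248.31 = 49.12
Secondary income: 240.54
Current account = (-1699.99) + 1558.03 + 49.12 + 240.54 = 147.70
(Excluded from the current account — financial account: purchases of foreign government bonds by domestic residents 1129.64, foreign purchases of domestic corporate bonds 1797.50, foreign purchases of equities on the domestic stock exchange 616.93; capital account: sale of embassy land to a foreign government 96.90, capital transfers received from emigrants 82.17, debt forgiveness received from foreign official creditors 229.72.)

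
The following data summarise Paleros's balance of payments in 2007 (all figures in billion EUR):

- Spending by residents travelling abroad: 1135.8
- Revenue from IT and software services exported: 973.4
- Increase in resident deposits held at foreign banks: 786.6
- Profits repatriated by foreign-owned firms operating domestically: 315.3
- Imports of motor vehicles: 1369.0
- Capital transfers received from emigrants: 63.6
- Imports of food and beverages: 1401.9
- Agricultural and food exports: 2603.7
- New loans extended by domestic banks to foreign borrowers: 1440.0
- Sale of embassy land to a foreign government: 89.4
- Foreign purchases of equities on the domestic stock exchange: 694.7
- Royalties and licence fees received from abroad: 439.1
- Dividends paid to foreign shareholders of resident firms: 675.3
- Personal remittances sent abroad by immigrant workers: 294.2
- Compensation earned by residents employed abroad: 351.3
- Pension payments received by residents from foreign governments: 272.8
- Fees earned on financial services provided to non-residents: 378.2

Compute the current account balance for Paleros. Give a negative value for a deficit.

-173.0

Goods: 2603.7 - 1369.0 - 1401.9 = -167.2
Services: 973.4 + 378.2 - 1135.8 + 439.1 = 654.9
Primary income: -315.3 - 675.3 + 351.3 = -639.3
Secondary income: 272.8 - 294.2 = -21.4
Current account = (-167.2) + 654.9 + (-639.3) + (-21.4) = -173.0
(Excluded from the current account — financial account: increase in resident deposits held at foreign banks 786.6, new loans extended by domestic banks to foreign borrowers 1440.0, foreign purchases of equities on the domestic stock exchange 694.7; capital account: capital transfers received from emigrants 63.6, sale of embassy land to a foreign government 89.4.)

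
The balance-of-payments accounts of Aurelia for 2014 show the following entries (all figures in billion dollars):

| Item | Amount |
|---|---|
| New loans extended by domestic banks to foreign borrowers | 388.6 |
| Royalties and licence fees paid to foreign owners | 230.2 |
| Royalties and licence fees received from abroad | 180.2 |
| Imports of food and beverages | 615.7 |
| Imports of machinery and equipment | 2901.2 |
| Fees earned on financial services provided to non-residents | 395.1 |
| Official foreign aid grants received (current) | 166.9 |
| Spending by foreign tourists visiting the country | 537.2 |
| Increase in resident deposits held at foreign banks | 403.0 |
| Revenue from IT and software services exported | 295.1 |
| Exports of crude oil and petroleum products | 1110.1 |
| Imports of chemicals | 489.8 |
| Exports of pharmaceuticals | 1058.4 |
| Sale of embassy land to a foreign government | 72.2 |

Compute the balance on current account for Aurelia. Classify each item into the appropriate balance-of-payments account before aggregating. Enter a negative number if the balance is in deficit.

Goods: -489.8 + 1058.4 - 2901.2 - 615.7 + 1110.1 = -1838.2
Services: 537.2 + 395.1 + 295.1 - 230.2 + 180.2 = 1177.4
Secondary income: 166.9
Current account = (-1838.2) + 1177.4 + 166.9 = -493.9
(Excluded from the current account — financial account: new loans extended by domestic banks to foreign borrowers 388.6, increase in resident deposits held at foreign banks 403.0; capital account: sale of embassy land to a foreign government 72.2.)

-493.9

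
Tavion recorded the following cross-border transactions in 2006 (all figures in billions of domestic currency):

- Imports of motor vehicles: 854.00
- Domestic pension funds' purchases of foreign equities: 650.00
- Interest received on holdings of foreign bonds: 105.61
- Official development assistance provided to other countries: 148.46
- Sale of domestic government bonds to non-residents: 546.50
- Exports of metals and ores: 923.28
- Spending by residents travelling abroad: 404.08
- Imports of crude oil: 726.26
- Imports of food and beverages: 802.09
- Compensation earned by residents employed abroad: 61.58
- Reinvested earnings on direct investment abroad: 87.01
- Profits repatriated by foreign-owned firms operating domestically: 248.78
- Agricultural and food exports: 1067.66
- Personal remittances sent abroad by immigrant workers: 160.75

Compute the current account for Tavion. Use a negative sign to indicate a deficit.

Goods: 923.28 - 802.09 - 854.00 + 1067.66 - 726.26 = -391.41
Services: -404.08
Primary income: 87.01 - 248.78 + 105.61 + 61.58 = 5.42
Secondary income: -148.46 - 160.75 = -309.21
Current account = (-391.41) + (-404.08) + 5.42 + (-309.21) = -1099.28
(Excluded from the current account — financial account: domestic pension funds' purchases of foreign equities 650.00, sale of domestic government bonds to non-residents 546.50.)

-1099.28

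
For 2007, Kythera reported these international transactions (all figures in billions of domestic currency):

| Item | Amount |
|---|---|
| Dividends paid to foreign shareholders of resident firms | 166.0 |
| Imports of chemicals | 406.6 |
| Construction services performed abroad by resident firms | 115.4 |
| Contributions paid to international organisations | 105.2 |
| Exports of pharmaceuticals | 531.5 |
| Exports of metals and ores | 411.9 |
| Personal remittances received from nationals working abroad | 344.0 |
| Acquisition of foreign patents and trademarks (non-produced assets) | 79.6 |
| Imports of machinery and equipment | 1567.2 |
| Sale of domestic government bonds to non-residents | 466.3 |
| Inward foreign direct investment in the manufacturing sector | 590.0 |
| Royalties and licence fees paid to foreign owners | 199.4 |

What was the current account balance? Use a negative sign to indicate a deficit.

Goods: -406.6 + 531.5 + 411.9 - 1567.2 = -1030.4
Services: -199.4 + 115.4 = -84.0
Primary income: -166.0
Secondary income: 344.0 - 105.2 = 238.8
Current account = (-1030.4) + (-84.0) + (-166.0) + 238.8 = -1041.6
(Excluded from the current account — capital account: acquisition of foreign patents and trademarks (non-produced assets) 79.6; financial account: sale of domestic government bonds to non-residents 466.3, inward foreign direct investment in the manufacturing sector 590.0.)

-1041.6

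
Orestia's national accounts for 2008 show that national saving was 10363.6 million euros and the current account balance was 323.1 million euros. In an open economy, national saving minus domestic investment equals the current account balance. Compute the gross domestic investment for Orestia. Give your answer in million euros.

I = S - CA = 10363.6 - 323.1 = 10040.5

10040.5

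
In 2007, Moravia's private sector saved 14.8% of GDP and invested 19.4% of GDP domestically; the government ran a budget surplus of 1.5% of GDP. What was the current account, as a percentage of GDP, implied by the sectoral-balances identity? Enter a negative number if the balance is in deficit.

-3.1

By the sectoral-balances identity, CA = (S_private - I) + (T - G).
Private balance = 14.8 - 19.4 = -4.6
Government balance (T - G) = 1.5
CA = -4.6 + 1.5 = -3.1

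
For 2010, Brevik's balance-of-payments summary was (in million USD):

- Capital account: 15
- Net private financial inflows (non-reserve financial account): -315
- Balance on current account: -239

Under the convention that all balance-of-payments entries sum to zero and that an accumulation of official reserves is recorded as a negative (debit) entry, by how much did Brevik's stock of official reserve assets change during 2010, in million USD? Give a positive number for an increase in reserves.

-539

Official reserve transactions balance = -((-239) + 15 + (-315)) = 539
An accumulation of reserves is recorded as a debit (negative entry), so the change in the stock of reserves is the negative of that balance.
Change in official reserves = -(539) = -539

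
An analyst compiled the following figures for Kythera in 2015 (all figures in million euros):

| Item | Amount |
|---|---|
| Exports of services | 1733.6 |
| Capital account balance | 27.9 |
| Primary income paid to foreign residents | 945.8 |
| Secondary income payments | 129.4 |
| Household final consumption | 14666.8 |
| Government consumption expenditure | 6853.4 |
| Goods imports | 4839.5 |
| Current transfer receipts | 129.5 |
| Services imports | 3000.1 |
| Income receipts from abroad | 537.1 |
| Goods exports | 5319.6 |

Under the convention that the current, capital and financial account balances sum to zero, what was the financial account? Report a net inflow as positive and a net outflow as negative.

1167.1

Goods balance = 5319.6 - 4839.5 = 480.1
Services balance = 1733.6 - 3000.1 = -1266.5
Trade balance (goods + services) = 480.1 + (-1266.5) = -786.4
Net primary income = 537.1 - 945.8 = -408.7
Net secondary income = 129.5 - 129.4 = 0.1
Current account = -786.4 + (-408.7) + 0.1 = -1195.0
Financial account = -(-1195.0 + 27.9) = 1167.1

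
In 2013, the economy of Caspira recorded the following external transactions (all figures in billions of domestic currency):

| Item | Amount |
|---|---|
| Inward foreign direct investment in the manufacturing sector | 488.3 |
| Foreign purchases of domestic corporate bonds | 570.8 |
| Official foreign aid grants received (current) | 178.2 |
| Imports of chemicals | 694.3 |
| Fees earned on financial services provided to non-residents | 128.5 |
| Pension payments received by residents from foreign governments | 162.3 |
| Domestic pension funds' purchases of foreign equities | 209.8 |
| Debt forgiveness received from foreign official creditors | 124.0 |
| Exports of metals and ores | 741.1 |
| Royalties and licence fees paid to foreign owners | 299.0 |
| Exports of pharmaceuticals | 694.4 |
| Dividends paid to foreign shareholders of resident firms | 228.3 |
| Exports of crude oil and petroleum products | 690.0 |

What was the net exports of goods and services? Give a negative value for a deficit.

1260.7

Goods: 694.4 - 694.3 + 741.1 + 690.0 = 1431.2
Services: 128.5 - 299.0 = -170.5
Trade balance = 1431.2 + (-170.5) = 1260.7
(Excluded from the trade balance — financial account: inward foreign direct investment in the manufacturing sector 488.3, foreign purchases of domestic corporate bonds 570.8, domestic pension funds' purchases of foreign equities 209.8; secondary income: official foreign aid grants received (current) 178.2, pension payments received by residents from foreign governments 162.3; capital account: debt forgiveness received from foreign official creditors 124.0; primary income: dividends paid to foreign shareholders of resident firms 228.3.)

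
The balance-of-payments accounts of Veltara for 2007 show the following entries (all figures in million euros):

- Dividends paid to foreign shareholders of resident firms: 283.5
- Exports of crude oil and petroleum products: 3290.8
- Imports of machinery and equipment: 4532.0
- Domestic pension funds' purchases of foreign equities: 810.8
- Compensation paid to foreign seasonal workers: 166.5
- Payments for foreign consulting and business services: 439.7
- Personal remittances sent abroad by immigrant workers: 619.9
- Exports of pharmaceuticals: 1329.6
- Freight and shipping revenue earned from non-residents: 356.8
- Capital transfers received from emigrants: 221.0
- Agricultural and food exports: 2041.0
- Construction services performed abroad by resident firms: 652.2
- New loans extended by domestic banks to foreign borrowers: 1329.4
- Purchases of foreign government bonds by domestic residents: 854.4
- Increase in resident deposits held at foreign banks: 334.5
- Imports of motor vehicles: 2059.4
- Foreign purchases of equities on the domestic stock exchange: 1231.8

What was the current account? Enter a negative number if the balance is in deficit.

Goods: -2059.4 + 2041.0 + 3290.8 + 1329.6 - 4532.0 = 70.0
Services: -439.7 + 652.2 + 356.8 = 569.3
Primary income: -283.5 - 166.5 = -450.0
Secondary income: -619.9
Current account = 70.0 + 569.3 + (-450.0) + (-619.9) = -430.6
(Excluded from the current account — financial account: domestic pension funds' purchases of foreign equities 810.8, new loans extended by domestic banks to foreign borrowers 1329.4, purchases of foreign government bonds by domestic residents 854.4, increase in resident deposits held at foreign banks 334.5, foreign purchases of equities on the domestic stock exchange 1231.8; capital account: capital transfers received from emigrants 221.0.)

-430.6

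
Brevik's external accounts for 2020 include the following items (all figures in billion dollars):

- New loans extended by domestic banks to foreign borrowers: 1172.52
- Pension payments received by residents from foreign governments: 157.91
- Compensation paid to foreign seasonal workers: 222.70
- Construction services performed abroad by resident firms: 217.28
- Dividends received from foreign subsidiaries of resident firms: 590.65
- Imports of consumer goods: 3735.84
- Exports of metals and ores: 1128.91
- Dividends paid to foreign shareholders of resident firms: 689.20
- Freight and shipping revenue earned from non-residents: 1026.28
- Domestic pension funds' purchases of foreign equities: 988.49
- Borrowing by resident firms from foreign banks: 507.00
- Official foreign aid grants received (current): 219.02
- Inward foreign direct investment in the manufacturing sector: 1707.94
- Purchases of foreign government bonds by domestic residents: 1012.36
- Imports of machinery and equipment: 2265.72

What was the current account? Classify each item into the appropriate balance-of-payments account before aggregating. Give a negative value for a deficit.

Goods: -3735.84 + 1128.91 - 2265.72 = -4872.65
Services: 1026.28 + 217.28 = 1243.56
Primary income: 590.65 - 689.20 - 222.70 = -321.25
Secondary income: 219.02 + 157.91 = 376.93
Current account = (-4872.65) + 1243.56 + (-321.25) + 376.93 = -3573.41
(Excluded from the current account — financial account: new loans extended by domestic banks to foreign borrowers 1172.52, domestic pension funds' purchases of foreign equities 988.49, borrowing by resident firms from foreign banks 507.00, inward foreign direct investment in the manufacturing sector 1707.94, purchases of foreign government bonds by domestic residents 1012.36.)

-3573.41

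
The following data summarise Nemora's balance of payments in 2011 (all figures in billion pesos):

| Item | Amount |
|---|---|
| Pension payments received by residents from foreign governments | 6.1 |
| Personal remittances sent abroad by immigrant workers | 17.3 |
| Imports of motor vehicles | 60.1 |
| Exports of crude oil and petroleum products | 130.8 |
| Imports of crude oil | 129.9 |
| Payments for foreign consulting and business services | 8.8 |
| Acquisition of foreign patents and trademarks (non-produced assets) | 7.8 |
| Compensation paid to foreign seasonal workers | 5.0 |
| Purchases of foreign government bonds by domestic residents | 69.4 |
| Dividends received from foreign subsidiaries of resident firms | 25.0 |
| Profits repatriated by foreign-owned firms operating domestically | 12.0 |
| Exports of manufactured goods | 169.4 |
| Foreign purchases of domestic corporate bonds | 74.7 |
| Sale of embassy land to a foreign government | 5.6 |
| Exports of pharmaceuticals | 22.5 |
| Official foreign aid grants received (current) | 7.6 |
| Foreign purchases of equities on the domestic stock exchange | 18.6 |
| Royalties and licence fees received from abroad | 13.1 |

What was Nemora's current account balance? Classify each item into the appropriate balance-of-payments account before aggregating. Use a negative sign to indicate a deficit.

Goods: 169.4 - 129.9 + 22.5 - 60.1 + 130.8 = 132.7
Services: -8.8 + 13.1 = 4.3
Primary income: 25.0 - 12.0 - 5.0 = 8.0
Secondary income: 7.6 - 17.3 + 6.1 = -3.6
Current account = 132.7 + 4.3 + 8.0 + (-3.6) = 141.4
(Excluded from the current account — capital account: acquisition of foreign patents and trademarks (non-produced assets) 7.8, sale of embassy land to a foreign government 5.6; financial account: purchases of foreign government bonds by domestic residents 69.4, foreign purchases of domestic corporate bonds 74.7, foreign purchases of equities on the domestic stock exchange 18.6.)

141.4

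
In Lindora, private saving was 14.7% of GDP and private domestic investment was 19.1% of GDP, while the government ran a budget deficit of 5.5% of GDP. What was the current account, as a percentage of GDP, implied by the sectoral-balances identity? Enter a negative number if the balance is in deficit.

By the sectoral-balances identity, CA = (S_private - I) + (T - G).
Private balance = 14.7 - 19.1 = -4.4
Government balance (T - G) = -5.5
CA = -4.4 + (-5.5) = -9.9

-9.9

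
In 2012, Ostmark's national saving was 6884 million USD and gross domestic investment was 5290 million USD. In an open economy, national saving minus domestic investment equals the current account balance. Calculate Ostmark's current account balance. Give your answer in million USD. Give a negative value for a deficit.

1594

CA = S - I = 6884 - 5290 = 1594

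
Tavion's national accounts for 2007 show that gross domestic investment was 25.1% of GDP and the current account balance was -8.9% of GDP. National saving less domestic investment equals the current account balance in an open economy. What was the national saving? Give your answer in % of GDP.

S = I + CA = 25.1 + (-8.9) = 16.2

16.2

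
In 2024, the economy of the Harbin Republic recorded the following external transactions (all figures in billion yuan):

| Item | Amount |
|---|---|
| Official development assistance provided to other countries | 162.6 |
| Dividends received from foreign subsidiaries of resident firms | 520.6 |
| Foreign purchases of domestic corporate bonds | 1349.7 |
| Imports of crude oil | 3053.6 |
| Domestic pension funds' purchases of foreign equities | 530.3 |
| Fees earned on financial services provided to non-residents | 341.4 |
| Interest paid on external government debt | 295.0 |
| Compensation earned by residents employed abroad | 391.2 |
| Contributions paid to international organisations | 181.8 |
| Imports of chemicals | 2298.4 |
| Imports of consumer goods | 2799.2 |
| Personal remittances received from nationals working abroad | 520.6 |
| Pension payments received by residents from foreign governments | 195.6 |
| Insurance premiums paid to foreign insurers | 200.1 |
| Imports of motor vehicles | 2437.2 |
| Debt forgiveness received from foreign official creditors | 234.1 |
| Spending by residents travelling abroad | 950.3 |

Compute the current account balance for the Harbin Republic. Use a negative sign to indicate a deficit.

-10408.8

Goods: -2298.4 - 2799.2 - 3053.6 - 2437.2 = -10588.4
Services: -950.3 - 200.1 + 341.4 = -809.0
Primary income: 391.2 - 295.0 + 520.6 = 616.8
Secondary income: 520.6 - 162.6 - 181.8 + 195.6 = 371.8
Current account = (-10588.4) + (-809.0) + 616.8 + 371.8 = -10408.8
(Excluded from the current account — financial account: foreign purchases of domestic corporate bonds 1349.7, domestic pension funds' purchases of foreign equities 530.3; capital account: debt forgiveness received from foreign official creditors 234.1.)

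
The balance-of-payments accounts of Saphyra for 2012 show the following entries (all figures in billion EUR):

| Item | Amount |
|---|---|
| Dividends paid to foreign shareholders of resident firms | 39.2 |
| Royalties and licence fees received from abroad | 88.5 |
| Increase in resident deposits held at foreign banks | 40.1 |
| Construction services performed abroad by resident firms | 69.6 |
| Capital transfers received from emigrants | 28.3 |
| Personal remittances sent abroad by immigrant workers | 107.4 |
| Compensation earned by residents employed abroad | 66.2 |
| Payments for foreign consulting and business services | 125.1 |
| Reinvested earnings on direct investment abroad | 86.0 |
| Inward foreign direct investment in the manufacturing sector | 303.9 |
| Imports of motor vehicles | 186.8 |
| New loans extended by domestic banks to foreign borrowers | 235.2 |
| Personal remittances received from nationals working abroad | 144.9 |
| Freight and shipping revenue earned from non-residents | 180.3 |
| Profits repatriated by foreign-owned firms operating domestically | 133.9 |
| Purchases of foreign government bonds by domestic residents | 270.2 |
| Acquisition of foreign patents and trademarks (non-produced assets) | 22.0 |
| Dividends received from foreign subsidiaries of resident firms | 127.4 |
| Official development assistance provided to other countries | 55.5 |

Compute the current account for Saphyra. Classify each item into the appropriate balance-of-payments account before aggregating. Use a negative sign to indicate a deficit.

115.0

Goods: -186.8
Services: 180.3 + 88.5 + 69.6 - 125.1 = 213.3
Primary income: 127.4 - 133.9 - 39.2 + 66.2 + 86.0 = 106.5
Secondary income: -107.4 + 144.9 - 55.5 = -18.0
Current account = (-186.8) + 213.3 + 106.5 + (-18.0) = 115.0
(Excluded from the current account — financial account: increase in resident deposits held at foreign banks 40.1, inward foreign direct investment in the manufacturing sector 303.9, new loans extended by domestic banks to foreign borrowers 235.2, purchases of foreign government bonds by domestic residents 270.2; capital account: capital transfers received from emigrants 28.3, acquisition of foreign patents and trademarks (non-produced assets) 22.0.)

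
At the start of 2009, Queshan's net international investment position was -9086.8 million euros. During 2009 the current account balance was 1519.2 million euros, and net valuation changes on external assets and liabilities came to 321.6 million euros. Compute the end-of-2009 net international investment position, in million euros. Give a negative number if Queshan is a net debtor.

Change in NIIP = current account + net valuation change = 1519.2 + 321.6 = 1840.8
End-of-year NIIP = -9086.8 + 1840.8 = -7246.0

-7246.0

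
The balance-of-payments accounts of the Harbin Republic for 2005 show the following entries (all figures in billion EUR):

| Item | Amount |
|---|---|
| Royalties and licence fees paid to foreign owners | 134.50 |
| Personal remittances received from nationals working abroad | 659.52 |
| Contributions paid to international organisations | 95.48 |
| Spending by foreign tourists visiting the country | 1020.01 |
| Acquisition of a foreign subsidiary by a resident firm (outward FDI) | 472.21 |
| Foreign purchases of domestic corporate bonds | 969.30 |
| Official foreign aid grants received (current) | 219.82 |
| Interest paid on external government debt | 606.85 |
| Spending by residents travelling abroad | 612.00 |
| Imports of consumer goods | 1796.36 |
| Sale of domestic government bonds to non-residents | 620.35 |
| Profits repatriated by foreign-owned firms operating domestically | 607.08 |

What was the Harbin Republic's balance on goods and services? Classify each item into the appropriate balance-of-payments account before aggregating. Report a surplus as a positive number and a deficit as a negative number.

Goods: -1796.36
Services: -612.00 - 134.50 + 1020.01 = 273.51
Trade balance = -1796.36 + 273.51 = -1522.85
(Excluded from the trade balance — secondary income: personal remittances received from nationals working abroad 659.52, contributions paid to international organisations 95.48, official foreign aid grants received (current) 219.82; financial account: acquisition of a foreign subsidiary by a resident firm (outward FDI) 472.21, foreign purchases of domestic corporate bonds 969.30, sale of domestic government bonds to non-residents 620.35; primary income: interest paid on external government debt 606.85, profits repatriated by foreign-owned firms operating domestically 607.08.)

-1522.85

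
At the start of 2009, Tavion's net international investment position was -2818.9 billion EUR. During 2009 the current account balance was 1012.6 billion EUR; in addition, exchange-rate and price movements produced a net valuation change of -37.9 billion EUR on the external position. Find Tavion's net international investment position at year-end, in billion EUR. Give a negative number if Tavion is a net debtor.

-1844.2

Change in NIIP = current account + net valuation change = 1012.6 + (-37.9) = 974.7
End-of-year NIIP = -2818.9 + 974.7 = -1844.2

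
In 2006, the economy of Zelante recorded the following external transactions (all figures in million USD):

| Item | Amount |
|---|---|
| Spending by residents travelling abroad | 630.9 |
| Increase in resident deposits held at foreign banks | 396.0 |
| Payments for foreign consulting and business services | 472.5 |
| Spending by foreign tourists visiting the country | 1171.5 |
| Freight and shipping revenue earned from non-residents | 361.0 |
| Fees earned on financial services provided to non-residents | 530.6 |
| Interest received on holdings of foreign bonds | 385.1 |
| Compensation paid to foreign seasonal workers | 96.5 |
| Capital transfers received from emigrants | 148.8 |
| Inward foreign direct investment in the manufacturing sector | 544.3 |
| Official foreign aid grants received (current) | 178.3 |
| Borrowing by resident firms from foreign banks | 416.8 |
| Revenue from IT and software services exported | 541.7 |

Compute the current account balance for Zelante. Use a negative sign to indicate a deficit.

Services: 1171.5 + 530.6 + 361.0 - 630.9 - 472.5 + 541.7 = 1501.4
Primary income: -96.5 + 385.1 = 288.6
Secondary income: 178.3
Current account = 1501.4 + 288.6 + 178.3 = 1968.3
(Excluded from the current account — financial account: increase in resident deposits held at foreign banks 396.0, inward foreign direct investment in the manufacturing sector 544.3, borrowing by resident firms from foreign banks 416.8; capital account: capital transfers received from emigrants 148.8.)

1968.3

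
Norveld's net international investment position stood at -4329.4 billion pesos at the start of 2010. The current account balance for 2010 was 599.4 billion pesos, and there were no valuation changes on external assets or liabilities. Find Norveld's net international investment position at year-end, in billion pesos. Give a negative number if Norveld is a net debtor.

-3730.0

With no valuation effects, change in NIIP = current account = 599.4
End-of-year NIIP = -4329.4 + 599.4 = -3730.0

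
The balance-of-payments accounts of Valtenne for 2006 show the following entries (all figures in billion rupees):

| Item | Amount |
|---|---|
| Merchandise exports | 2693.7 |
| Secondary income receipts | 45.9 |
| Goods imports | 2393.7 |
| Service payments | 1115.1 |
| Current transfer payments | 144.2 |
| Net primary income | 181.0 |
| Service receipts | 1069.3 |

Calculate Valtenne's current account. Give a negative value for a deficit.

336.9

Goods balance = 2693.7 - 2393.7 = 300.0
Services balance = 1069.3 - 1115.1 = -45.8
Trade balance (goods + services) = 300.0 + (-45.8) = 254.2
Net primary income = 181.0
Net secondary income = 45.9 - 144.2 = -98.3
Current account = 254.2 + 181.0 + (-98.3) = 336.9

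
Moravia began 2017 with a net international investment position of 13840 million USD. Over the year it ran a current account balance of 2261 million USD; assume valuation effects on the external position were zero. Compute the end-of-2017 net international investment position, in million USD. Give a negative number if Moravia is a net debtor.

With no valuation effects, change in NIIP = current account = 2261
End-of-year NIIP = 13840 + 2261 = 16101

16101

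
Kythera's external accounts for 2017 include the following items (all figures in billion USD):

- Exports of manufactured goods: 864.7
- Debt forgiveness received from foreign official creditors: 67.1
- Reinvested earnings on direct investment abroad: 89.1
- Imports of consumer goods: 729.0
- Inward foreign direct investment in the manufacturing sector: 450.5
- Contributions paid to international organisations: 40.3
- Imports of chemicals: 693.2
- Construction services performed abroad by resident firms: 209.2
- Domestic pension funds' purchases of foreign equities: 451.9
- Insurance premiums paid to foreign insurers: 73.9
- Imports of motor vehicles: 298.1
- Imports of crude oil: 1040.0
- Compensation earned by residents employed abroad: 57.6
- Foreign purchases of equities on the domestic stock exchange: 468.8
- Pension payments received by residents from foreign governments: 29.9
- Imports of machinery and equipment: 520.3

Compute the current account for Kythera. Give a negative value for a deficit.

Goods: -520.3 - 298.1 + 864.7 - 693.2 - 729.0 - 1040.0 = -2415.9
Services: 209.2 - 73.9 = 135.3
Primary income: 57.6 + 89.1 = 146.7
Secondary income: 29.9 - 40.3 = -10.4
Current account = (-2415.9) + 135.3 + 146.7 + (-10.4) = -2144.3
(Excluded from the current account — capital account: debt forgiveness received from foreign official creditors 67.1; financial account: inward foreign direct investment in the manufacturing sector 450.5, domestic pension funds' purchases of foreign equities 451.9, foreign purchases of equities on the domestic stock exchange 468.8.)

-2144.3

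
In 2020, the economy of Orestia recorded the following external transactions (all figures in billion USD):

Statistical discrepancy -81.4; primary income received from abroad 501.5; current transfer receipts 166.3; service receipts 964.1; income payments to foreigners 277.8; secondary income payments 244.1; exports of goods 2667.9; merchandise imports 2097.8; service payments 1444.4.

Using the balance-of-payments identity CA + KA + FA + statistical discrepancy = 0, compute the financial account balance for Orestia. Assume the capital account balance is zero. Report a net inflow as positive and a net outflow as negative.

-154.3

Goods balance = 2667.9 - 2097.8 = 570.1
Services balance = 964.1 - 1444.4 = -480.3
Trade balance (goods + services) = 570.1 + (-480.3) = 89.8
Net primary income = 501.5 - 277.8 = 223.7
Net secondary income = 166.3 - 244.1 = -77.8
Current account = 89.8 + 223.7 + (-77.8) = 235.7
Financial account = -(235.7 + (-81.4)) = -154.3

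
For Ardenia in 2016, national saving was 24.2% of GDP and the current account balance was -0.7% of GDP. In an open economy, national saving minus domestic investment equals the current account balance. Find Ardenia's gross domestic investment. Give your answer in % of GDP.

24.9

S - I = CA (net lending to the rest of the world).
I = S - CA = 24.2 - (-0.7) = 24.9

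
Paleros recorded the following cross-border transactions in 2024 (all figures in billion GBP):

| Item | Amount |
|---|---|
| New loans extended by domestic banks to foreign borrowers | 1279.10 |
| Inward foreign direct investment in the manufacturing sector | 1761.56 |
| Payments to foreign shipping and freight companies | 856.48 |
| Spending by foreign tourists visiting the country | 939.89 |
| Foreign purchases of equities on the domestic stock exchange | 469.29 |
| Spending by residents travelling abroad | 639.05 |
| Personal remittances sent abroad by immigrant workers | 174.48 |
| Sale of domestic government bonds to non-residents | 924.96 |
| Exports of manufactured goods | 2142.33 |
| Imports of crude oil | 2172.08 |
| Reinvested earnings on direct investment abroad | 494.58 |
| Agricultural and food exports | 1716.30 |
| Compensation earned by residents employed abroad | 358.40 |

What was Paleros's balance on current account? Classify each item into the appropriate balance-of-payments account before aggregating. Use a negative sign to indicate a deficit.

Goods: -2172.08 + 2142.33 + 1716.30 = 1686.55
Services: -639.05 - 856.48 + 939.89 = -555.64
Primary income: 494.58 + 358.40 = 852.98
Secondary income: -174.48
Current account = 1686.55 + (-555.64) + 852.98 + (-174.48) = 1809.41
(Excluded from the current account — financial account: new loans extended by domestic banks to foreign borrowers 1279.10, inward foreign direct investment in the manufacturing sector 1761.56, foreign purchases of equities on the domestic stock exchange 469.29, sale of domestic government bonds to non-residents 924.96.)

1809.41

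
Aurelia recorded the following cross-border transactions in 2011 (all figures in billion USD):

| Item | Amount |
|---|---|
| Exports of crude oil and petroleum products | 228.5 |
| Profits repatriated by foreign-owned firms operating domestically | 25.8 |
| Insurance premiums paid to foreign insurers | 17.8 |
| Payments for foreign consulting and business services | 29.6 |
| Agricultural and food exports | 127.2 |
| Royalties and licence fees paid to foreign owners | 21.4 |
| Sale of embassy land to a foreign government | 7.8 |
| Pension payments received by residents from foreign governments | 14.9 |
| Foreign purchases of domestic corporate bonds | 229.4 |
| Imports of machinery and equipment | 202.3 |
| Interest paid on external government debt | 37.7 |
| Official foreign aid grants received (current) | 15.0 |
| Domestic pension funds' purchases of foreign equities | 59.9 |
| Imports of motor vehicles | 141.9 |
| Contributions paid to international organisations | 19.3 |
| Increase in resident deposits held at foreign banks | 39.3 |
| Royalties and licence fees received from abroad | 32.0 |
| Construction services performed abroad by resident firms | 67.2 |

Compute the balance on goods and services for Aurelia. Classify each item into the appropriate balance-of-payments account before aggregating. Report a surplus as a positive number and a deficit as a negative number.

Goods: -141.9 + 127.2 + 228.5 - 202.3 = 11.5
Services: 67.2 - 17.8 - 21.4 + 32.0 - 29.6 = 30.4
Trade balance = 11.5 + 30.4 = 41.9
(Excluded from the trade balance — primary income: profits repatriated by foreign-owned firms operating domestically 25.8, interest paid on external government debt 37.7; capital account: sale of embassy land to a foreign government 7.8; secondary income: pension payments received by residents from foreign governments 14.9, official foreign aid grants received (current) 15.0, contributions paid to international organisations 19.3; financial account: foreign purchases of domestic corporate bonds 229.4, domestic pension funds' purchases of foreign equities 59.9, increase in resident deposits held at foreign banks 39.3.)

41.9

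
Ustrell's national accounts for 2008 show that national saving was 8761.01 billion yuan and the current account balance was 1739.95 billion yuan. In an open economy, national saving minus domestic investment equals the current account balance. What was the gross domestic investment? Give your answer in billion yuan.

S - I = CA (net lending to the rest of the world).
I = S - CA = 8761.01 - 1739.95 = 7021.06

7021.06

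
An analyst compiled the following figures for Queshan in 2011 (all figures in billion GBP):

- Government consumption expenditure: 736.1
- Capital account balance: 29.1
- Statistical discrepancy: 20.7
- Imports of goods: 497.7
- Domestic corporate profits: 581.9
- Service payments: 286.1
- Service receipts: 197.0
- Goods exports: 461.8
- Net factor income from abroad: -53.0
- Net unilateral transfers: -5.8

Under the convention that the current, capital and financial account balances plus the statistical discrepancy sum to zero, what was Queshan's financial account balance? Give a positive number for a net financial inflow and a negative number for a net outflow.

Goods balance = 461.8 - 497.7 = -35.9
Services balance = 197.0 - 286.1 = -89.1
Trade balance (goods + services) = -35.9 + (-89.1) = -125.0
Net primary income = -53.0
Net secondary income = -5.8
Current account = -125.0 + (-53.0) + (-5.8) = -183.8
Financial account = -(-183.8 + 29.1 + 20.7) = 134.0

134.0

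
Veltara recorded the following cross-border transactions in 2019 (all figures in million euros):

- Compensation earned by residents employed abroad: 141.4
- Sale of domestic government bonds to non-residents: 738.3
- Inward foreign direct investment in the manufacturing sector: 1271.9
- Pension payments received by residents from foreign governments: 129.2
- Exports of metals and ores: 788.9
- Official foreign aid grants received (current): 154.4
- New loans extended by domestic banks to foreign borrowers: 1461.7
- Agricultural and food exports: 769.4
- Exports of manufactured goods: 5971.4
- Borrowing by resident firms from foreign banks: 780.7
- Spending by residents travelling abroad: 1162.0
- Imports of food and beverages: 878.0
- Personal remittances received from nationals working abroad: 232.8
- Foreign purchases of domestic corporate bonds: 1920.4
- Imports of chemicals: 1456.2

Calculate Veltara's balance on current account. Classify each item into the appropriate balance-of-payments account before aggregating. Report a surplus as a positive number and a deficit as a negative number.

4691.3

Goods: 788.9 + 769.4 + 5971.4 - 1456.2 - 878.0 = 5195.5
Services: -1162.0
Primary income: 141.4
Secondary income: 232.8 + 129.2 + 154.4 = 516.4
Current account = 5195.5 + (-1162.0) + 141.4 + 516.4 = 4691.3
(Excluded from the current account — financial account: sale of domestic government bonds to non-residents 738.3, inward foreign direct investment in the manufacturing sector 1271.9, new loans extended by domestic banks to foreign borrowers 1461.7, borrowing by resident firms from foreign banks 780.7, foreign purchases of domestic corporate bonds 1920.4.)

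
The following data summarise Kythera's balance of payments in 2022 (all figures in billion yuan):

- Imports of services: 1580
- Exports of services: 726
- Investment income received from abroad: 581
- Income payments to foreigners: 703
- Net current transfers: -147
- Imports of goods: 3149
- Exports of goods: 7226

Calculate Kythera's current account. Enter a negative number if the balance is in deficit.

Goods balance = 7226 - 3149 = 4077
Services balance = 726 - 1580 = -854
Trade balance (goods + services) = 4077 + (-854) = 3223
Net primary income = 581 - 703 = -122
Net secondary income = -147
Current account = 3223 + (-122) + (-147) = 2954

2954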